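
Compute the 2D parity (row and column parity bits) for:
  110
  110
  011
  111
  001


Row parities: 00011
Column parities: 101

Row P: 00011, Col P: 101, Corner: 0


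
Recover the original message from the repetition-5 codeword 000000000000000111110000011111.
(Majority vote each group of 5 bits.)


Groups: 00000, 00000, 00000, 11111, 00000, 11111
Majority votes: 000101

000101


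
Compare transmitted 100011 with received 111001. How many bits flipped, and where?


XOR: 011010

3 error(s) at position(s): 1, 2, 4


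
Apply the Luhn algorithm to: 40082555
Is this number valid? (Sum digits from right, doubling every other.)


Luhn sum = 31
31 mod 10 = 1

Invalid (Luhn sum mod 10 = 1)


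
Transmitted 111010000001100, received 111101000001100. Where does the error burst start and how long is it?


XOR: 000111000000000

Burst at position 3, length 3


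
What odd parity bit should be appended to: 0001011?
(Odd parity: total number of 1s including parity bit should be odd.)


Number of 1s in data: 3
Parity bit: 0

0


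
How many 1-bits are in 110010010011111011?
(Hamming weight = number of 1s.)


Counting 1s in 110010010011111011

11


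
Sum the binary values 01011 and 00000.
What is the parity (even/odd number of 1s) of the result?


01011 = 11
00000 = 0
Sum = 11 = 1011
1s count = 3

odd parity (3 ones in 1011)


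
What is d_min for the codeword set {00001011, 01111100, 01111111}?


Comparing all pairs, minimum distance: 2
Can detect 1 errors, correct 0 errors

2


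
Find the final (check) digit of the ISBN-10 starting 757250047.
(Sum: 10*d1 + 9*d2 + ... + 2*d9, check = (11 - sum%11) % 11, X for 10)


Weighted sum: 241
241 mod 11 = 10

Check digit: 1


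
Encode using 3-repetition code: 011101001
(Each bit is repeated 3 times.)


Each bit -> 3 copies

000111111111000111000000111


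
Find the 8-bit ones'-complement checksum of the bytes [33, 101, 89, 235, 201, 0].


Sum = 659 mod 256 = 147
Complement = 108

108


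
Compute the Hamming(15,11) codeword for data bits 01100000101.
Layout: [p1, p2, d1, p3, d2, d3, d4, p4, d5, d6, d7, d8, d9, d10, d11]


Parity bits: p1=1, p2=0, p3=0, p4=0

100011000000101


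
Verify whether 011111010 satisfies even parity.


Number of 1s: 6

Yes, parity is correct (6 ones)


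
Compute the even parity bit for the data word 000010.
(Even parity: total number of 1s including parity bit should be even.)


Number of 1s in data: 1
Parity bit: 1

1


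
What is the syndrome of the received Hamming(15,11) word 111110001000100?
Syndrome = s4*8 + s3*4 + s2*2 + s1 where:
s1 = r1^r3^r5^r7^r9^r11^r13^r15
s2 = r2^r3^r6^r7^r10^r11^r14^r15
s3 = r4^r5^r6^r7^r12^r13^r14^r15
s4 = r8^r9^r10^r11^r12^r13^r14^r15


s1=1, s2=0, s3=1, s4=0

Syndrome = 5 (error at position 5)


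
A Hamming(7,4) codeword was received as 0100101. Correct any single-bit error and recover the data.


Syndrome = 0: no error detected

Data: 0101 (no errors)


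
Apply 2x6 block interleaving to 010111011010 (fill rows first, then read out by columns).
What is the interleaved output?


Matrix:
  010111
  011010
Read columns: 001101101110

001101101110


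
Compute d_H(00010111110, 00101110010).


XOR: 00111001100
Count of 1s: 5

5


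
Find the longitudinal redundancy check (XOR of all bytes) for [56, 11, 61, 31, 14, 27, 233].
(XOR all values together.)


XOR chain: 56 ^ 11 ^ 61 ^ 31 ^ 14 ^ 27 ^ 233 = 237

237


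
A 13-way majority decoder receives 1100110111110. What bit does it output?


Ones: 9 out of 13
Threshold: 7

1 (9/13 voted 1)


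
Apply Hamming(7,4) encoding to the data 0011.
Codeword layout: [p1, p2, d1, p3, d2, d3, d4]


Parity bits: p1=1, p2=0, p3=0

1000011


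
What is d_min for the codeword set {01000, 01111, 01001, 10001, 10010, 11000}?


Comparing all pairs, minimum distance: 1
Can detect 0 errors, correct 0 errors

1


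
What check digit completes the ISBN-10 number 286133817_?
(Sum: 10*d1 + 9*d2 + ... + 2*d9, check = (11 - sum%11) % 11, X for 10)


Weighted sum: 229
229 mod 11 = 9

Check digit: 2


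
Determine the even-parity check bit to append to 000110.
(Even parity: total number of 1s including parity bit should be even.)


Number of 1s in data: 2
Parity bit: 0

0


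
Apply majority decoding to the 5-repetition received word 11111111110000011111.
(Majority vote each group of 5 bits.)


Groups: 11111, 11111, 00000, 11111
Majority votes: 1101

1101


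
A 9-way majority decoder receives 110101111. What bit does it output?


Ones: 7 out of 9
Threshold: 5

1 (7/9 voted 1)


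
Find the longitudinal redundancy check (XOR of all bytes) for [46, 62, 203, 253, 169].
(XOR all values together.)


XOR chain: 46 ^ 62 ^ 203 ^ 253 ^ 169 = 143

143


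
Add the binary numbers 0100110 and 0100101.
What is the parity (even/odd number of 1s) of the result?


0100110 = 38
0100101 = 37
Sum = 75 = 1001011
1s count = 4

even parity (4 ones in 1001011)


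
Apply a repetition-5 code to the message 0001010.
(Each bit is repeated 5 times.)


Each bit -> 5 copies

00000000000000011111000001111100000


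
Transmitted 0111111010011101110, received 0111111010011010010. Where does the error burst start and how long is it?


XOR: 0000000000000111100

Burst at position 13, length 4


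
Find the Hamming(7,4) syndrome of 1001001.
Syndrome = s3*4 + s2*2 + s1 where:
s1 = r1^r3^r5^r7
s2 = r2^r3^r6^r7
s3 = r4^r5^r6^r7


s1=0, s2=1, s3=0

Syndrome = 2 (error at position 2)


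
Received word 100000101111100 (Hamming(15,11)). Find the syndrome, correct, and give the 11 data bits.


Syndrome = 15: error at position 15

Data: 00011111101 (corrected bit 15)


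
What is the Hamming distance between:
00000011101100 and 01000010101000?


XOR: 01000001000100
Count of 1s: 3

3


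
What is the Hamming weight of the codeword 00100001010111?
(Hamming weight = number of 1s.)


Counting 1s in 00100001010111

6


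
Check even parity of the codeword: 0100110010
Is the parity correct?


Number of 1s: 4

Yes, parity is correct (4 ones)


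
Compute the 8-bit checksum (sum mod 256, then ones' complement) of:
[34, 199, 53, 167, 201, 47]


Sum = 701 mod 256 = 189
Complement = 66

66


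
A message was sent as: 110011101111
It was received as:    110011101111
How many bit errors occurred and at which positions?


XOR: 000000000000

0 errors (received matches sent)


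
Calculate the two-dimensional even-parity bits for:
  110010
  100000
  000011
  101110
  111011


Row parities: 11001
Column parities: 000100

Row P: 11001, Col P: 000100, Corner: 1


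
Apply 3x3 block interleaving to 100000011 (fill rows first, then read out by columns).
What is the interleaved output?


Matrix:
  100
  000
  011
Read columns: 100001001

100001001


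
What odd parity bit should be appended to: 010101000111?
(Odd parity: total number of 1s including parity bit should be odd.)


Number of 1s in data: 6
Parity bit: 1

1


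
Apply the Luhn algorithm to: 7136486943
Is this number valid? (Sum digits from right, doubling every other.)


Luhn sum = 57
57 mod 10 = 7

Invalid (Luhn sum mod 10 = 7)


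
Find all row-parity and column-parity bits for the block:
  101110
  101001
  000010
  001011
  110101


Row parities: 01110
Column parities: 111011

Row P: 01110, Col P: 111011, Corner: 1


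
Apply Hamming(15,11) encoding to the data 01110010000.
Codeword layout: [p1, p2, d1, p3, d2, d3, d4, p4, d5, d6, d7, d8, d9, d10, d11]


Parity bits: p1=1, p2=1, p3=1, p4=1

110111110010000


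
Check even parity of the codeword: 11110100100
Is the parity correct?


Number of 1s: 6

Yes, parity is correct (6 ones)


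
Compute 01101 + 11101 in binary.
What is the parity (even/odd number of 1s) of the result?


01101 = 13
11101 = 29
Sum = 42 = 101010
1s count = 3

odd parity (3 ones in 101010)


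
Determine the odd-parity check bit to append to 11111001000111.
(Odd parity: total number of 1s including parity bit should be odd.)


Number of 1s in data: 9
Parity bit: 0

0


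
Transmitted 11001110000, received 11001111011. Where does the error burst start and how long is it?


XOR: 00000001011

Burst at position 7, length 4


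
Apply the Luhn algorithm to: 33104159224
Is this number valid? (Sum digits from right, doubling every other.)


Luhn sum = 40
40 mod 10 = 0

Valid (Luhn sum mod 10 = 0)


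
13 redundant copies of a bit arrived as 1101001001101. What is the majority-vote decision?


Ones: 7 out of 13
Threshold: 7

1 (7/13 voted 1)


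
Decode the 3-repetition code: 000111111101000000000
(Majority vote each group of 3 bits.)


Groups: 000, 111, 111, 101, 000, 000, 000
Majority votes: 0111000

0111000


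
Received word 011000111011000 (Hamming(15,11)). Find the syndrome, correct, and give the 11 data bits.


Syndrome = 0: no error detected

Data: 10011011000 (no errors)


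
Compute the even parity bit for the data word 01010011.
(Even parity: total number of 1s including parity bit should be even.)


Number of 1s in data: 4
Parity bit: 0

0


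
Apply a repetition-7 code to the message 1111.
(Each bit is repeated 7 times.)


Each bit -> 7 copies

1111111111111111111111111111


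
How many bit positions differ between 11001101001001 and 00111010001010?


XOR: 11110111000011
Count of 1s: 9

9


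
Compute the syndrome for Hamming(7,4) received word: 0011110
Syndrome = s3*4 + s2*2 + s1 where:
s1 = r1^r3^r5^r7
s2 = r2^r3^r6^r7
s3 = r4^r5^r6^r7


s1=0, s2=0, s3=1

Syndrome = 4 (error at position 4)


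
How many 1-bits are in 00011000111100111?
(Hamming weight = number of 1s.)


Counting 1s in 00011000111100111

9


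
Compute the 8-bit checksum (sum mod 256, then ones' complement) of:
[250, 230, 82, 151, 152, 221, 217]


Sum = 1303 mod 256 = 23
Complement = 232

232


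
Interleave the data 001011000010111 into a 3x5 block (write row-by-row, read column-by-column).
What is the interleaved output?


Matrix:
  00101
  10000
  10111
Read columns: 011000101001101

011000101001101


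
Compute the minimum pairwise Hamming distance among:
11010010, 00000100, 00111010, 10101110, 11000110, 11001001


Comparing all pairs, minimum distance: 2
Can detect 1 errors, correct 0 errors

2


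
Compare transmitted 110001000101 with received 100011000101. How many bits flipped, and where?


XOR: 010010000000

2 error(s) at position(s): 1, 4


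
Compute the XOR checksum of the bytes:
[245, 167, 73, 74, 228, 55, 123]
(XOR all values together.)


XOR chain: 245 ^ 167 ^ 73 ^ 74 ^ 228 ^ 55 ^ 123 = 249

249


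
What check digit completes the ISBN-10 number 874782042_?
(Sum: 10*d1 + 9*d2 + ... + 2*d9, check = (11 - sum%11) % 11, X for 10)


Weighted sum: 298
298 mod 11 = 1

Check digit: X


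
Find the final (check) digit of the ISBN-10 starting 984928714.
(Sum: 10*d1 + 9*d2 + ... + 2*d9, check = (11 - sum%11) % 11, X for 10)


Weighted sum: 348
348 mod 11 = 7

Check digit: 4


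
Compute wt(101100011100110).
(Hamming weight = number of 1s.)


Counting 1s in 101100011100110

8


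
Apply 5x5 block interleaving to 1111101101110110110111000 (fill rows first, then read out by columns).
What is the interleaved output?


Matrix:
  11111
  01101
  11011
  01101
  11000
Read columns: 1010111111110101010011110

1010111111110101010011110


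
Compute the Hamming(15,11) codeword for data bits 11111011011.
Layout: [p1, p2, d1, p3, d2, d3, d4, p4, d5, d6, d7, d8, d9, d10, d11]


Parity bits: p1=0, p2=0, p3=0, p4=1

001011111011011


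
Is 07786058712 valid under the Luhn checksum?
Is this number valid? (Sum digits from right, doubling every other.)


Luhn sum = 48
48 mod 10 = 8

Invalid (Luhn sum mod 10 = 8)


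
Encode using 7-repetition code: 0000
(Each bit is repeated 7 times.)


Each bit -> 7 copies

0000000000000000000000000000


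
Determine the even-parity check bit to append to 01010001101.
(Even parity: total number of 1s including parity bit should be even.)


Number of 1s in data: 5
Parity bit: 1

1


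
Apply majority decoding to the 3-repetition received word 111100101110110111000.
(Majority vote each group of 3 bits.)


Groups: 111, 100, 101, 110, 110, 111, 000
Majority votes: 1011110

1011110


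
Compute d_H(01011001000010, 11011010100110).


XOR: 10000011100100
Count of 1s: 5

5


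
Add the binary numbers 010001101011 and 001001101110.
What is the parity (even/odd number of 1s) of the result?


010001101011 = 1131
001001101110 = 622
Sum = 1753 = 11011011001
1s count = 7

odd parity (7 ones in 11011011001)


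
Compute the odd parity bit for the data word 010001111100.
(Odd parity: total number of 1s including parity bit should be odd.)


Number of 1s in data: 6
Parity bit: 1

1


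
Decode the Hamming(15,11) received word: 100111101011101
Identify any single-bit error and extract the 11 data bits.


Syndrome = 13: error at position 13

Data: 01111011001 (corrected bit 13)


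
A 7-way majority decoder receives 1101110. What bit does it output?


Ones: 5 out of 7
Threshold: 4

1 (5/7 voted 1)


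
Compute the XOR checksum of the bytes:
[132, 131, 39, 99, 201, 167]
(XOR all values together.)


XOR chain: 132 ^ 131 ^ 39 ^ 99 ^ 201 ^ 167 = 45

45


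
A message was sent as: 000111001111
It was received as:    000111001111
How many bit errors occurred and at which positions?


XOR: 000000000000

0 errors (received matches sent)


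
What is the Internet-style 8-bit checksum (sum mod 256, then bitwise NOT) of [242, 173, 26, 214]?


Sum = 655 mod 256 = 143
Complement = 112

112


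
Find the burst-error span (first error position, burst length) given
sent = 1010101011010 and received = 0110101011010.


XOR: 1100000000000

Burst at position 0, length 2


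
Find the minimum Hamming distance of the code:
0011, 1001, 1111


Comparing all pairs, minimum distance: 2
Can detect 1 errors, correct 0 errors

2


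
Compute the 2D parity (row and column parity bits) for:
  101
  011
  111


Row parities: 001
Column parities: 001

Row P: 001, Col P: 001, Corner: 1


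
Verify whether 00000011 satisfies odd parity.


Number of 1s: 2

No, parity error (2 ones)


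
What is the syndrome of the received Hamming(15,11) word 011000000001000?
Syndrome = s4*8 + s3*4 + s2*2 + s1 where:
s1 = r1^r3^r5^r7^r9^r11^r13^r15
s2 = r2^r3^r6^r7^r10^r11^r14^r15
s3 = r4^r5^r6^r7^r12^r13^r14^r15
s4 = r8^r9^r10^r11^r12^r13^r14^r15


s1=1, s2=0, s3=1, s4=1

Syndrome = 13 (error at position 13)


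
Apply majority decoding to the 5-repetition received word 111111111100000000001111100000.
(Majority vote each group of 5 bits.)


Groups: 11111, 11111, 00000, 00000, 11111, 00000
Majority votes: 110010

110010


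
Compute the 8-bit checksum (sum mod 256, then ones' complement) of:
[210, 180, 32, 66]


Sum = 488 mod 256 = 232
Complement = 23

23


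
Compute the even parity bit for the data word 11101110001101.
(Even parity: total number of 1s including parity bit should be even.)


Number of 1s in data: 9
Parity bit: 1

1


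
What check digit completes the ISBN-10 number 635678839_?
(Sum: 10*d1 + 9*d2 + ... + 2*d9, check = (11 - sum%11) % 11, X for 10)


Weighted sum: 310
310 mod 11 = 2

Check digit: 9


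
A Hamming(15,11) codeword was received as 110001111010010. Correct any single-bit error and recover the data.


Syndrome = 6: error at position 6

Data: 00011010010 (corrected bit 6)


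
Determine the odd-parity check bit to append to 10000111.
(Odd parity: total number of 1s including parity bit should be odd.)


Number of 1s in data: 4
Parity bit: 1

1


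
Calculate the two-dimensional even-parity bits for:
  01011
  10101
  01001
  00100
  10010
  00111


Row parities: 110101
Column parities: 00110

Row P: 110101, Col P: 00110, Corner: 0


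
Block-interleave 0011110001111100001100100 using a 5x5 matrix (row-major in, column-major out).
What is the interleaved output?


Matrix:
  00111
  10001
  11110
  00011
  00100
Read columns: 0110000100101011011011010

0110000100101011011011010


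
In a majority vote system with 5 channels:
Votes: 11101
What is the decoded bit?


Ones: 4 out of 5
Threshold: 3

1 (4/5 voted 1)


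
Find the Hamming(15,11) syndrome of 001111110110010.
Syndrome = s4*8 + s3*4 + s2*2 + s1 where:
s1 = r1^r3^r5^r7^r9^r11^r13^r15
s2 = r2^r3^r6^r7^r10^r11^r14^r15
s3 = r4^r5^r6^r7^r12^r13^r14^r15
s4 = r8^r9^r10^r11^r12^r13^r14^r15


s1=0, s2=0, s3=1, s4=0

Syndrome = 4 (error at position 4)


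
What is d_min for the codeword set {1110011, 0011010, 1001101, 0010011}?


Comparing all pairs, minimum distance: 2
Can detect 1 errors, correct 0 errors

2


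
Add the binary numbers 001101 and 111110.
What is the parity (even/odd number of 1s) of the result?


001101 = 13
111110 = 62
Sum = 75 = 1001011
1s count = 4

even parity (4 ones in 1001011)


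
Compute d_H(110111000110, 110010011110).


XOR: 000101011000
Count of 1s: 4

4


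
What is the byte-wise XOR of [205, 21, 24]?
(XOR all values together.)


XOR chain: 205 ^ 21 ^ 24 = 192

192


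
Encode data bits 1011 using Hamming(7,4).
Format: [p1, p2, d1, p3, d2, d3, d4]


Parity bits: p1=0, p2=1, p3=0

0110011


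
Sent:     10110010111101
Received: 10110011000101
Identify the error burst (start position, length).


XOR: 00000001111000

Burst at position 7, length 4


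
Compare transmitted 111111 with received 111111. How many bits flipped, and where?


XOR: 000000

0 errors (received matches sent)


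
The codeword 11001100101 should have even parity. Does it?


Number of 1s: 6

Yes, parity is correct (6 ones)


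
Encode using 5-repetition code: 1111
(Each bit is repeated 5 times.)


Each bit -> 5 copies

11111111111111111111


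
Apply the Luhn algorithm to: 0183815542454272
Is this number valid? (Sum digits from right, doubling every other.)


Luhn sum = 65
65 mod 10 = 5

Invalid (Luhn sum mod 10 = 5)


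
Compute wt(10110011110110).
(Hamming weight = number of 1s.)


Counting 1s in 10110011110110

9


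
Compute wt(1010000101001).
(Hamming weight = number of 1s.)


Counting 1s in 1010000101001

5


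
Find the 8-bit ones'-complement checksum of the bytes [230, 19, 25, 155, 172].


Sum = 601 mod 256 = 89
Complement = 166

166


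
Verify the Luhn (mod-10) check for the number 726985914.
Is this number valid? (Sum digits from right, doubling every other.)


Luhn sum = 50
50 mod 10 = 0

Valid (Luhn sum mod 10 = 0)


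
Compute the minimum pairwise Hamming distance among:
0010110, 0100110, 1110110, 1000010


Comparing all pairs, minimum distance: 2
Can detect 1 errors, correct 0 errors

2


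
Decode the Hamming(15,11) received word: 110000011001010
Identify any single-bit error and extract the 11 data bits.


Syndrome = 0: no error detected

Data: 00001001010 (no errors)


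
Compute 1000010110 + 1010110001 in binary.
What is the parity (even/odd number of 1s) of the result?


1000010110 = 534
1010110001 = 689
Sum = 1223 = 10011000111
1s count = 6

even parity (6 ones in 10011000111)


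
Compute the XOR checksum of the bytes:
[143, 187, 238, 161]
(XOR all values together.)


XOR chain: 143 ^ 187 ^ 238 ^ 161 = 123

123


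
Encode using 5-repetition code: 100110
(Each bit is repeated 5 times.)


Each bit -> 5 copies

111110000000000111111111100000


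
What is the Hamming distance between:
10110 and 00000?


XOR: 10110
Count of 1s: 3

3


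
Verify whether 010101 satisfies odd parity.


Number of 1s: 3

Yes, parity is correct (3 ones)


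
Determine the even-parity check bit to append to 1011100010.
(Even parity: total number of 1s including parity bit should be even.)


Number of 1s in data: 5
Parity bit: 1

1


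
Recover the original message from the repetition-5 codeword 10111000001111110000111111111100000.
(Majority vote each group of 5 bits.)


Groups: 10111, 00000, 11111, 10000, 11111, 11111, 00000
Majority votes: 1010110

1010110


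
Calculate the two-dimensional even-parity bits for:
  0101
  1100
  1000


Row parities: 001
Column parities: 0001

Row P: 001, Col P: 0001, Corner: 1


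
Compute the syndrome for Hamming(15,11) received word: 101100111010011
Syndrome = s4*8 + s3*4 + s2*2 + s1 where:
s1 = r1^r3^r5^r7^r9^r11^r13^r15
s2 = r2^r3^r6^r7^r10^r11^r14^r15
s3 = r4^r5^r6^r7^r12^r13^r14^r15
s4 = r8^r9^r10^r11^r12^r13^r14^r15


s1=0, s2=1, s3=0, s4=1

Syndrome = 10 (error at position 10)


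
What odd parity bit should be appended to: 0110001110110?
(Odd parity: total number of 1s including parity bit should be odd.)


Number of 1s in data: 7
Parity bit: 0

0


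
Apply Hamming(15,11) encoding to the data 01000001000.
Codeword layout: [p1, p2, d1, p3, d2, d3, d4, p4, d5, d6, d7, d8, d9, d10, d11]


Parity bits: p1=1, p2=0, p3=0, p4=1

100010010001000


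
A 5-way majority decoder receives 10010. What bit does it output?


Ones: 2 out of 5
Threshold: 3

0 (2/5 voted 1)


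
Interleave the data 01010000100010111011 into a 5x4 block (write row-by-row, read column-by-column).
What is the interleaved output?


Matrix:
  0101
  0000
  1000
  1011
  1011
Read columns: 00111100000001110011

00111100000001110011


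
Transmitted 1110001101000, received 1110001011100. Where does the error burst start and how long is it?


XOR: 0000000110100

Burst at position 7, length 4


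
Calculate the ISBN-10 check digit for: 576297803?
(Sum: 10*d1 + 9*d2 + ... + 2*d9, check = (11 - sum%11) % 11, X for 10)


Weighted sum: 302
302 mod 11 = 5

Check digit: 6


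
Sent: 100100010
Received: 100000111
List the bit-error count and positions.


XOR: 000100101

3 error(s) at position(s): 3, 6, 8


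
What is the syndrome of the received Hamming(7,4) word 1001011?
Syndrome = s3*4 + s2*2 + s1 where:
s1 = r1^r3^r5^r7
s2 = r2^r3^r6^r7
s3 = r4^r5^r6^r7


s1=0, s2=0, s3=1

Syndrome = 4 (error at position 4)


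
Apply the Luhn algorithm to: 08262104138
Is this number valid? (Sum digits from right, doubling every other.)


Luhn sum = 39
39 mod 10 = 9

Invalid (Luhn sum mod 10 = 9)


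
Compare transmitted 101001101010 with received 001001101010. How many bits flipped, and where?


XOR: 100000000000

1 error(s) at position(s): 0


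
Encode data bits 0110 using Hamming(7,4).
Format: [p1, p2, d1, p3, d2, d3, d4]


Parity bits: p1=1, p2=1, p3=0

1100110


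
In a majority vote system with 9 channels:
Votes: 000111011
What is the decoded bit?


Ones: 5 out of 9
Threshold: 5

1 (5/9 voted 1)


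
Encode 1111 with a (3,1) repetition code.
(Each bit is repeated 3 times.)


Each bit -> 3 copies

111111111111


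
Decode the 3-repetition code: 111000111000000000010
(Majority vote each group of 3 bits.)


Groups: 111, 000, 111, 000, 000, 000, 010
Majority votes: 1010000

1010000


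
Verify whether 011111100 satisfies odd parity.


Number of 1s: 6

No, parity error (6 ones)


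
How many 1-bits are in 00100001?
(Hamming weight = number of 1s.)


Counting 1s in 00100001

2


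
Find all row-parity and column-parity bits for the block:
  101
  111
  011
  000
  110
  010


Row parities: 010001
Column parities: 101

Row P: 010001, Col P: 101, Corner: 0


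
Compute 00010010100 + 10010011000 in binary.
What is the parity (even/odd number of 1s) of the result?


00010010100 = 148
10010011000 = 1176
Sum = 1324 = 10100101100
1s count = 5

odd parity (5 ones in 10100101100)


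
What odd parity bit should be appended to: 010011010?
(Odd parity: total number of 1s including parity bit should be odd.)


Number of 1s in data: 4
Parity bit: 1

1


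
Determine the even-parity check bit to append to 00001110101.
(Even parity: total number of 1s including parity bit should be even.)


Number of 1s in data: 5
Parity bit: 1

1


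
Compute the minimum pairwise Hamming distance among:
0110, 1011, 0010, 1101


Comparing all pairs, minimum distance: 1
Can detect 0 errors, correct 0 errors

1


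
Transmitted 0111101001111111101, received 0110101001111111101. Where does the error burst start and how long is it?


XOR: 0001000000000000000

Burst at position 3, length 1


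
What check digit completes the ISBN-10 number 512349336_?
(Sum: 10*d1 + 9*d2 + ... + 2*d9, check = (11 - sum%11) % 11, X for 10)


Weighted sum: 198
198 mod 11 = 0

Check digit: 0


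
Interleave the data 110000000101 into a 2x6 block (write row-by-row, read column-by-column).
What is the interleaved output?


Matrix:
  110000
  000101
Read columns: 101000010001

101000010001


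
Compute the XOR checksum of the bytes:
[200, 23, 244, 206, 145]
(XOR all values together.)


XOR chain: 200 ^ 23 ^ 244 ^ 206 ^ 145 = 116

116


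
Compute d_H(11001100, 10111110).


XOR: 01110010
Count of 1s: 4

4


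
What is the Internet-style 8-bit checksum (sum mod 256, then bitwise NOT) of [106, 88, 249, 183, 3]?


Sum = 629 mod 256 = 117
Complement = 138

138


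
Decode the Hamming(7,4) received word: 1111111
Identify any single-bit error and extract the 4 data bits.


Syndrome = 0: no error detected

Data: 1111 (no errors)


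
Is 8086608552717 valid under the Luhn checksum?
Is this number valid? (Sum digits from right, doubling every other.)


Luhn sum = 59
59 mod 10 = 9

Invalid (Luhn sum mod 10 = 9)


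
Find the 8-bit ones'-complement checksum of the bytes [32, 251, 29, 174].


Sum = 486 mod 256 = 230
Complement = 25

25


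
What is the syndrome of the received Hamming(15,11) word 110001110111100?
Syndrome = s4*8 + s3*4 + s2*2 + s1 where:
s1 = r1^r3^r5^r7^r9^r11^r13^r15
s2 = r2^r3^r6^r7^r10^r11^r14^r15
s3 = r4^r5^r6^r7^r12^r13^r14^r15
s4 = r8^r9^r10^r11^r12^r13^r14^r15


s1=0, s2=1, s3=0, s4=1

Syndrome = 10 (error at position 10)


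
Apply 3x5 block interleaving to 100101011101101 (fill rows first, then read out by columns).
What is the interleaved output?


Matrix:
  10010
  10111
  01101
Read columns: 110001011110011

110001011110011


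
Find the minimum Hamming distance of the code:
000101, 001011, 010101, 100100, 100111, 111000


Comparing all pairs, minimum distance: 1
Can detect 0 errors, correct 0 errors

1


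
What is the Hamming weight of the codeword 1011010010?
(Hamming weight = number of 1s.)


Counting 1s in 1011010010

5


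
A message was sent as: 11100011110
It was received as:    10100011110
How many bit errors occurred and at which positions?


XOR: 01000000000

1 error(s) at position(s): 1


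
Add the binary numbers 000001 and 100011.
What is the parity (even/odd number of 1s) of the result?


000001 = 1
100011 = 35
Sum = 36 = 100100
1s count = 2

even parity (2 ones in 100100)


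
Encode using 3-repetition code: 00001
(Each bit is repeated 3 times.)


Each bit -> 3 copies

000000000000111


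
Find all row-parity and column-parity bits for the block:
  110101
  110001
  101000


Row parities: 010
Column parities: 101100

Row P: 010, Col P: 101100, Corner: 1


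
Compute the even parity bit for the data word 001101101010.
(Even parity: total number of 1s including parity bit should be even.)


Number of 1s in data: 6
Parity bit: 0

0


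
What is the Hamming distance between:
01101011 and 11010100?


XOR: 10111111
Count of 1s: 7

7


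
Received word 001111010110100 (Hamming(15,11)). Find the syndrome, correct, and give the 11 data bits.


Syndrome = 0: no error detected

Data: 11100110100 (no errors)


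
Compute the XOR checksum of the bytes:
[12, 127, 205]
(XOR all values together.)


XOR chain: 12 ^ 127 ^ 205 = 190

190


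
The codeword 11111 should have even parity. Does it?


Number of 1s: 5

No, parity error (5 ones)


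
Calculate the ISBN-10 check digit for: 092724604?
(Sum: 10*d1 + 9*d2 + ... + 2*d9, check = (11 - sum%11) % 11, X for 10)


Weighted sum: 210
210 mod 11 = 1

Check digit: X


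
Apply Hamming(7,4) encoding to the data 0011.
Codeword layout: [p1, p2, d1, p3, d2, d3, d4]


Parity bits: p1=1, p2=0, p3=0

1000011


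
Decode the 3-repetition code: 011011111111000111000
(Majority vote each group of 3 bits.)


Groups: 011, 011, 111, 111, 000, 111, 000
Majority votes: 1111010

1111010


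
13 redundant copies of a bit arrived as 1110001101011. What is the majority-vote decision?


Ones: 8 out of 13
Threshold: 7

1 (8/13 voted 1)


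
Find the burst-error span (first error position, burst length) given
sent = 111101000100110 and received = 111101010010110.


XOR: 000000010110000

Burst at position 7, length 4


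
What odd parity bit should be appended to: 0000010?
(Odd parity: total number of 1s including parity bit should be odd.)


Number of 1s in data: 1
Parity bit: 0

0


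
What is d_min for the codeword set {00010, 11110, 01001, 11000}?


Comparing all pairs, minimum distance: 2
Can detect 1 errors, correct 0 errors

2


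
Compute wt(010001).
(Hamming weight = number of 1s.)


Counting 1s in 010001

2


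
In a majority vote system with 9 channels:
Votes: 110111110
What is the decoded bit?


Ones: 7 out of 9
Threshold: 5

1 (7/9 voted 1)


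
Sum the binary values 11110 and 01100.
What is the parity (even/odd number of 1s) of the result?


11110 = 30
01100 = 12
Sum = 42 = 101010
1s count = 3

odd parity (3 ones in 101010)


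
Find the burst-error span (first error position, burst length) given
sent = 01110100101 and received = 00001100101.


XOR: 01111000000

Burst at position 1, length 4


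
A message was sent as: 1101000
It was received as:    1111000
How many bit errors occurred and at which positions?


XOR: 0010000

1 error(s) at position(s): 2


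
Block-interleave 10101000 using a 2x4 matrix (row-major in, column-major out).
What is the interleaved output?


Matrix:
  1010
  1000
Read columns: 11001000

11001000


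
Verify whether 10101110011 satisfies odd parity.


Number of 1s: 7

Yes, parity is correct (7 ones)


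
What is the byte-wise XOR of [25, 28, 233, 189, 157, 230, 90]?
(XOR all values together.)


XOR chain: 25 ^ 28 ^ 233 ^ 189 ^ 157 ^ 230 ^ 90 = 112

112


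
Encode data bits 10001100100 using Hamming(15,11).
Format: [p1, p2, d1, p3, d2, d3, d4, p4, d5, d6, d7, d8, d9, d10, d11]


Parity bits: p1=1, p2=0, p3=1, p4=1

101100011100100


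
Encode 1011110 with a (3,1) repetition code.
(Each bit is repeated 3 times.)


Each bit -> 3 copies

111000111111111111000


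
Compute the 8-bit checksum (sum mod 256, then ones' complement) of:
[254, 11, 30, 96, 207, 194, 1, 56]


Sum = 849 mod 256 = 81
Complement = 174

174


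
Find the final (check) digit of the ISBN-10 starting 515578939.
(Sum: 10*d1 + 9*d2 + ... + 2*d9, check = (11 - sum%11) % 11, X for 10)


Weighted sum: 279
279 mod 11 = 4

Check digit: 7


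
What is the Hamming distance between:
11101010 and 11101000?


XOR: 00000010
Count of 1s: 1

1


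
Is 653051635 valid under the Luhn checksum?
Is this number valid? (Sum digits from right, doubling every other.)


Luhn sum = 34
34 mod 10 = 4

Invalid (Luhn sum mod 10 = 4)


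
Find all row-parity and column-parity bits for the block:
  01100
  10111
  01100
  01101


Row parities: 0001
Column parities: 11010

Row P: 0001, Col P: 11010, Corner: 1


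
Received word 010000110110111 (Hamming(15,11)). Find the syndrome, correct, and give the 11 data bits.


Syndrome = 0: no error detected

Data: 00010110111 (no errors)


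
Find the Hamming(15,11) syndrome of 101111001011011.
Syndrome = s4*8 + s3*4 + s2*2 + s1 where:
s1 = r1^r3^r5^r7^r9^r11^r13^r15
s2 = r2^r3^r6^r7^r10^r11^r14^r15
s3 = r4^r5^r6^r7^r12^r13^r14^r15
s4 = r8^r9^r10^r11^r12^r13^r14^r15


s1=0, s2=1, s3=0, s4=1

Syndrome = 10 (error at position 10)


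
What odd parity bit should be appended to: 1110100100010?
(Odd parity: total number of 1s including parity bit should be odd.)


Number of 1s in data: 6
Parity bit: 1

1


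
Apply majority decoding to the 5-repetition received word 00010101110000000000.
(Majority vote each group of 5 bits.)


Groups: 00010, 10111, 00000, 00000
Majority votes: 0100

0100


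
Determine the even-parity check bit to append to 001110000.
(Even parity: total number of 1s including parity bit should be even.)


Number of 1s in data: 3
Parity bit: 1

1


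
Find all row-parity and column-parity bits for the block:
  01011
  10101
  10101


Row parities: 111
Column parities: 01011

Row P: 111, Col P: 01011, Corner: 1


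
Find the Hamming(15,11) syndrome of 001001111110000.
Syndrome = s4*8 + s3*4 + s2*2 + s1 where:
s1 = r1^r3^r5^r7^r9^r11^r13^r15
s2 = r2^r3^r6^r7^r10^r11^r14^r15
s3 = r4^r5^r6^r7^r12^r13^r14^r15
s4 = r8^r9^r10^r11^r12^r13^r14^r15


s1=0, s2=1, s3=0, s4=0

Syndrome = 2 (error at position 2)


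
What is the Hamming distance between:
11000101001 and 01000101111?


XOR: 10000000110
Count of 1s: 3

3


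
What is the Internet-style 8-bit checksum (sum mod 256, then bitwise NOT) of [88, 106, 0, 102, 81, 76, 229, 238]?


Sum = 920 mod 256 = 152
Complement = 103

103


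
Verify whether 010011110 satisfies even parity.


Number of 1s: 5

No, parity error (5 ones)


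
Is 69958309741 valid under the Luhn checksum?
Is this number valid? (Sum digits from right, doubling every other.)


Luhn sum = 64
64 mod 10 = 4

Invalid (Luhn sum mod 10 = 4)


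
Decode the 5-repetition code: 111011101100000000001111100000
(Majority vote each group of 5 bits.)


Groups: 11101, 11011, 00000, 00000, 11111, 00000
Majority votes: 110010

110010


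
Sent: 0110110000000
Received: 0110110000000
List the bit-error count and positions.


XOR: 0000000000000

0 errors (received matches sent)


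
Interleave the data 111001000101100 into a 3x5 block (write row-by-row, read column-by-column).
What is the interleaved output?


Matrix:
  11100
  10001
  01100
Read columns: 110101101000010

110101101000010


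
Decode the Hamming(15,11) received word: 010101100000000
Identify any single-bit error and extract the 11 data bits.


Syndrome = 7: error at position 7

Data: 00100000000 (corrected bit 7)


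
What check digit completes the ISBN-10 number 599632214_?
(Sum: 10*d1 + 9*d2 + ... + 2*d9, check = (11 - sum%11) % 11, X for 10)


Weighted sum: 292
292 mod 11 = 6

Check digit: 5


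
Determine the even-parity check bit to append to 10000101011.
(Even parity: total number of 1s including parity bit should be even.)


Number of 1s in data: 5
Parity bit: 1

1


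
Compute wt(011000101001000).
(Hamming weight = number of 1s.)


Counting 1s in 011000101001000

5


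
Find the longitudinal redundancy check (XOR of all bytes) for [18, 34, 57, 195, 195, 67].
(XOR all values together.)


XOR chain: 18 ^ 34 ^ 57 ^ 195 ^ 195 ^ 67 = 74

74


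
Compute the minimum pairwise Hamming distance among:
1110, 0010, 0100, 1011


Comparing all pairs, minimum distance: 2
Can detect 1 errors, correct 0 errors

2


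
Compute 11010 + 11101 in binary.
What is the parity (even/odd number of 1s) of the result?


11010 = 26
11101 = 29
Sum = 55 = 110111
1s count = 5

odd parity (5 ones in 110111)


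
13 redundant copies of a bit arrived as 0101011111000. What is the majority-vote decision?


Ones: 7 out of 13
Threshold: 7

1 (7/13 voted 1)


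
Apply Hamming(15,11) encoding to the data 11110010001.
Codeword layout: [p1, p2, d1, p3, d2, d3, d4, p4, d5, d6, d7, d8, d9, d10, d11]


Parity bits: p1=1, p2=1, p3=0, p4=0

111011100010001


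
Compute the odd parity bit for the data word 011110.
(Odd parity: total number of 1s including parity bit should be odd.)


Number of 1s in data: 4
Parity bit: 1

1


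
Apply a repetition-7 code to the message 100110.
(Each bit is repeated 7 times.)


Each bit -> 7 copies

111111100000000000000111111111111110000000


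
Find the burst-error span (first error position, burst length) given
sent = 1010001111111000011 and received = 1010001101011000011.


XOR: 0000000010100000000

Burst at position 8, length 3


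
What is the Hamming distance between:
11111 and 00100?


XOR: 11011
Count of 1s: 4

4


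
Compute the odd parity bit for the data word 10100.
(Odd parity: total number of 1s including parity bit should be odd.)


Number of 1s in data: 2
Parity bit: 1

1


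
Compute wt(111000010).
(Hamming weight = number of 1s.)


Counting 1s in 111000010

4


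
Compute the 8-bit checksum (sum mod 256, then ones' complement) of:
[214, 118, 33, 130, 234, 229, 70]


Sum = 1028 mod 256 = 4
Complement = 251

251


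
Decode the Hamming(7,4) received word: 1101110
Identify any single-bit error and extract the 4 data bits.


Syndrome = 4: error at position 4

Data: 0110 (corrected bit 4)


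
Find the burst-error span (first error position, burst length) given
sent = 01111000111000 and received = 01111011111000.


XOR: 00000011000000

Burst at position 6, length 2


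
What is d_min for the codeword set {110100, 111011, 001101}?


Comparing all pairs, minimum distance: 4
Can detect 3 errors, correct 1 errors

4


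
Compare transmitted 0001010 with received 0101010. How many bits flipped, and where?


XOR: 0100000

1 error(s) at position(s): 1


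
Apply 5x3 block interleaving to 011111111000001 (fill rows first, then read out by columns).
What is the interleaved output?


Matrix:
  011
  111
  111
  000
  001
Read columns: 011001110011101

011001110011101


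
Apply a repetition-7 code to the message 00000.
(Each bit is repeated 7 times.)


Each bit -> 7 copies

00000000000000000000000000000000000


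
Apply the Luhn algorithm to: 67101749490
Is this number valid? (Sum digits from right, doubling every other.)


Luhn sum = 44
44 mod 10 = 4

Invalid (Luhn sum mod 10 = 4)


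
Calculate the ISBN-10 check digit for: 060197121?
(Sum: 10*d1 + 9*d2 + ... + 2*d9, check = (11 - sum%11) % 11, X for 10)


Weighted sum: 162
162 mod 11 = 8

Check digit: 3


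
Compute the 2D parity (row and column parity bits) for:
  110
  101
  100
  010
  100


Row parities: 00111
Column parities: 001

Row P: 00111, Col P: 001, Corner: 1


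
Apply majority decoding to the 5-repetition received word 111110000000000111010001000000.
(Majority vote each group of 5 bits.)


Groups: 11111, 00000, 00000, 11101, 00010, 00000
Majority votes: 100100

100100


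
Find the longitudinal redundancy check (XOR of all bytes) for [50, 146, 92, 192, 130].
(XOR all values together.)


XOR chain: 50 ^ 146 ^ 92 ^ 192 ^ 130 = 190

190


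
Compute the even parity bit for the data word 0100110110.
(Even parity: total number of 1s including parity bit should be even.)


Number of 1s in data: 5
Parity bit: 1

1


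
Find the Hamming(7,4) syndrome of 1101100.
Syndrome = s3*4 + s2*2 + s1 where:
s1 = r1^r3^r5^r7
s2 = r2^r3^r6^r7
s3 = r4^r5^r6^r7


s1=0, s2=1, s3=0

Syndrome = 2 (error at position 2)


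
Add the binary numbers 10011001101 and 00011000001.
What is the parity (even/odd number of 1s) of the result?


10011001101 = 1229
00011000001 = 193
Sum = 1422 = 10110001110
1s count = 6

even parity (6 ones in 10110001110)


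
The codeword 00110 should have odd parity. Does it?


Number of 1s: 2

No, parity error (2 ones)
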